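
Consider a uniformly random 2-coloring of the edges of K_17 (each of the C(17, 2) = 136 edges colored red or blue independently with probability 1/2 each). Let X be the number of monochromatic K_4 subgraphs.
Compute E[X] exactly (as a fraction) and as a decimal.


Let X = Σ_S X_S over the C(17, 4) = 2380 subsets S of size 4, where X_S = 1 if the K_4 on S is monochromatic.
For a fixed S, the K_4 on S has C(4, 2) = 6 edges. P[all 6 edges red] = (1/2)^6, and likewise for blue, so P[monochromatic] = 2·(1/2)^6 = 2^{1 − 6} = 1/32.
Summing: E[X] = C(17, 4) · 2^{1 − 6} = 2380 · 1/32 = 595/8.
Numerically: E[X] ≈ 74.3750.

E[X] = C(17,4)·2^(1−C(4,2)) = 595/8 ≈ 74.3750.


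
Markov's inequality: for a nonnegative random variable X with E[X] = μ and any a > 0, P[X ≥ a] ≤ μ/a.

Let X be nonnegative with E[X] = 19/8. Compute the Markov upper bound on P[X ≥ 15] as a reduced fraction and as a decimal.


μ = E[X] = 19/8, a = 15.
Markov: P[X ≥ 15] ≤ μ/a = (19/8)/15 = 19/120.
Numerically: ≈ 0.1583.
(Since a = 15 > μ = 2.3750, the bound 19/120 is < 1 and informative.)

P[X ≥ 15] ≤ 19/120 ≈ 0.1583.


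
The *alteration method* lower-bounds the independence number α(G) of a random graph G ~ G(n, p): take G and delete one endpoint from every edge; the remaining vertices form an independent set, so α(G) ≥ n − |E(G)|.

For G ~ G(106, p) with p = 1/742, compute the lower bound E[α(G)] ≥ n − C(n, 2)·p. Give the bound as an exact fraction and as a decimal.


E[|E(G)|] = C(106, 2)·p = 5565 · (1/742) = 15/2.
E[α(G)] ≥ n − E[|E(G)|] = 106 − 15/2 = 197/2.
Numerically: ≈ 98.50000.
(This is only a lower bound; the true E[α(G)] may be larger.)

E[α(G)] ≥ 197/2 ≈ 98.50000.


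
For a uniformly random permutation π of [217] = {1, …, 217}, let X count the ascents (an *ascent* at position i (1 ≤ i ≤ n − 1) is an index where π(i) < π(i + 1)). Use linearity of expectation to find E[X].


Write X = Σ X_I over i = 1, …, 216, with X_I the indicator of one ascent.
There are 216 indicators.
For each fixed i, the pair (π(i), π(i+1)) is a uniformly random ordered pair of distinct values from {1, …, 217}; by symmetry P[π(i) < π(i+1)] = 1/2.
By linearity: E[X] = 216 · (1/2) = (217 − 1) · (1/2) = 108 ≈ 108.0000.

E[X] = 108 = 108.0000.


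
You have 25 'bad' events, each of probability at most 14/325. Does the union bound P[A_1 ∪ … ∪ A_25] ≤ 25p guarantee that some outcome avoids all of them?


Union bound: P[∪_{i=1}^{25} A_i] ≤ Σ_i P[A_i] ≤ 25·p = 25·(14/325) = 14/13.
Numerically: 14/13 ≈ 1.077.
Is 14/13 < 1? NO.
Since the bound 14/13 is ≥ 1, the union bound is uninformative here; it does NOT by itself certify existence.

25·p = 14/13 ≈ 1.077; existence NOT certified by the union bound.


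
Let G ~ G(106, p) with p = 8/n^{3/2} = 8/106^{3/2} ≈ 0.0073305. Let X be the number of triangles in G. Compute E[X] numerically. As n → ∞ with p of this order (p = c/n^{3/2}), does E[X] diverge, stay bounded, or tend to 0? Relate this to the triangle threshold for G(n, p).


Number of potential triangles: C(106, 3) = 192920.
Each occurs with probability p³ ≈ (0.0073305)³ ≈ 3.9390688e-07.
By linearity: E[X] = C(106, 3)·p³ ≈ 192920 · 3.9390688e-07 ≈ 0.07599.
Since α = 3/2 > 1, p = c/n^{3/2} = o(1/n) is below the triangle threshold p ~ 1/n. Asymptotically E[X] ~ (c³/6)·n^{3(1−α)} = (8³/6)·n^{-1.5} → 0, so by Markov's inequality G has no triangles w.h.p.

E[X] ≈ 0.07599; in regime p = Θ(1/n^{3/2}) E[X] tends to 0 (below the triangle threshold p ~ 1/n).


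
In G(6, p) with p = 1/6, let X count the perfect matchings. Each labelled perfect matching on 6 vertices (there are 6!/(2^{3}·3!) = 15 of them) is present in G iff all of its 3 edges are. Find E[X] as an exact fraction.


K_6 has 6!/(2^{3}·3!) = 15 labelled perfect matchings.
For each such perfect matching H, let X_H = 1 if all 3 edges of H are present in G. Then P[X_H = 1] = p^{3} = (1/6)^{3} = 1/216.
Summing the indicators: E[X] = Σ_H E[X_H] = 15 · p^{3} = 15 · 1/216 = 5/72.
Numerically: E[X] ≈ 0.0694444.

E[X] = 15 · (1/6)^{3} = 5/72 ≈ 0.0694444.


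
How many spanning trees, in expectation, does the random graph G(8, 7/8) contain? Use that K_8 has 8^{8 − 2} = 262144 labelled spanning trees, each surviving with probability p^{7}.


K_8 has 8^{8 − 2} = 262144 labelled spanning trees.
For each such spanning tree H, let X_H = 1 if all 7 edges of H are present in G. Then P[X_H = 1] = p^{7} = (7/8)^{7} = 823543/2097152.
Summing the indicators: E[X] = Σ_H E[X_H] = 262144 · p^{7} = 262144 · 823543/2097152 = 823543/8.
Numerically: E[X] ≈ 1.029e+05.

E[X] = 262144 · (7/8)^{7} = 823543/8 ≈ 1.029e+05.


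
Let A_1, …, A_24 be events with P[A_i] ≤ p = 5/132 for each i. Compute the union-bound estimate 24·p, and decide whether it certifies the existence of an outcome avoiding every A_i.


Union bound: P[∪_{i=1}^{24} A_i] ≤ Σ_i P[A_i] ≤ 24·p = 24·(5/132) = 10/11.
Numerically: 10/11 ≈ 0.909091.
Is 10/11 < 1? YES.
Since P[∪ A_i] ≤ 10/11 < 1, the complement has P[∩ A_i^c] ≥ 1 − 10/11 = 1/11 > 0, so some outcome avoids every A_i.

24·p = 10/11 ≈ 0.909091; existence CERTIFIED by the union bound.


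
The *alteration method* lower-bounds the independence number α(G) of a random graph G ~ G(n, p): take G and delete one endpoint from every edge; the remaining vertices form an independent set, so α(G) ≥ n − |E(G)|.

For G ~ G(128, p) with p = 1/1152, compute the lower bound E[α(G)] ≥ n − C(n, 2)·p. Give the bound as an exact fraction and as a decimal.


E[|E(G)|] = C(128, 2)·p = 8128 · (1/1152) = 127/18.
E[α(G)] ≥ n − E[|E(G)|] = 128 − 127/18 = 2177/18.
Numerically: ≈ 120.944.
(This is only a lower bound; the true E[α(G)] may be larger.)

E[α(G)] ≥ 2177/18 ≈ 120.944.


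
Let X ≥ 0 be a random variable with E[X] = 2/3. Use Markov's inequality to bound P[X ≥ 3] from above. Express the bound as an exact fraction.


μ = E[X] = 2/3, a = 3.
Markov: P[X ≥ 3] ≤ μ/a = (2/3)/3 = 2/9.
Numerically: ≈ 0.222222.
(Since a = 3 > μ = 0.666667, the bound 2/9 is < 1 and informative.)

P[X ≥ 3] ≤ 2/9 ≈ 0.222222.


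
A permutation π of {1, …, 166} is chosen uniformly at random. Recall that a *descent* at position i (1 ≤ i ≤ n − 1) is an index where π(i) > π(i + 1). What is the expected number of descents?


Write X = Σ X_I over i = 1, …, 165, with X_I the indicator of one descent.
There are 165 indicators.
For each fixed i, the pair (π(i), π(i+1)) is a uniformly random ordered pair of distinct values from {1, …, 166}; by symmetry P[π(i) > π(i+1)] = 1/2.
By linearity: E[X] = 165 · (1/2) = (166 − 1) · (1/2) = 165/2 ≈ 82.500.

E[X] = 165/2 = 82.500.


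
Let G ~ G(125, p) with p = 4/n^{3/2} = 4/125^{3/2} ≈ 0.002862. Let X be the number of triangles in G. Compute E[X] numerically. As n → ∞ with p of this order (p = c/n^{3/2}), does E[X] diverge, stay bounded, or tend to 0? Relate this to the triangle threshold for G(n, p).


Number of potential triangles: C(125, 3) = 317750.
Each occurs with probability p³ ≈ (0.002862)³ ≈ 2.344687e-08.
By linearity: E[X] = C(125, 3)·p³ ≈ 317750 · 2.344687e-08 ≈ 0.0075.
Since α = 3/2 > 1, p = c/n^{3/2} = o(1/n) is below the triangle threshold p ~ 1/n. Asymptotically E[X] ~ (c³/6)·n^{3(1−α)} = (4³/6)·n^{-1.5} → 0, so by Markov's inequality G has no triangles w.h.p.

E[X] ≈ 0.0075; in regime p = Θ(1/n^{3/2}) E[X] tends to 0 (below the triangle threshold p ~ 1/n).


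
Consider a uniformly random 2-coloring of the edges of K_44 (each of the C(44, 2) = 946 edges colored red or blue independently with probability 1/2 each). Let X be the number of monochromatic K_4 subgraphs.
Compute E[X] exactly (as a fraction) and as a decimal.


Let X = Σ_S X_S over the C(44, 4) = 135751 subsets S of size 4, where X_S = 1 if the K_4 on S is monochromatic.
For a fixed S, the K_4 on S has C(4, 2) = 6 edges. P[all 6 edges red] = (1/2)^6, and likewise for blue, so P[monochromatic] = 2·(1/2)^6 = 2^{1 − 6} = 1/32.
By linearity: E[X] = C(44, 4) · 2^{1 − 6} = 135751 · 1/32 = 135751/32.
Numerically: E[X] ≈ 4242.21875.

E[X] = C(44,4)·2^(1−C(4,2)) = 135751/32 ≈ 4242.21875.


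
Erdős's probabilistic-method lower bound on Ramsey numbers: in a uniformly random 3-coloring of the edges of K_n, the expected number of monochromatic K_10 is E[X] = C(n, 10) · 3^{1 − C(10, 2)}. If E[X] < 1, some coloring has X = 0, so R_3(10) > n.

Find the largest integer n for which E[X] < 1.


We need C(n, 10) · 3^{1 − 45} < 1, i.e. C(n, 10) < 3^{45 − 1} = 984770902183611232881.
Check values of n near the boundary:
  n = 568: C(568, 10) = 889446337783744949208; 889446337783744949208 < 984770902183611232881? YES
  n = 569: C(569, 10) = 905357721286137524328; 905357721286137524328 < 984770902183611232881? YES
  n = 570: C(570, 10) = 921524823451961408691; 921524823451961408691 < 984770902183611232881? YES
  n = 571: C(571, 10) = 937951290893172842001; 937951290893172842001 < 984770902183611232881? YES
  n = 572: C(572, 10) = 954640815642161682606; 954640815642161682606 < 984770902183611232881? YES
  n = 573: C(573, 10) = 971597135635805762226; 971597135635805762226 < 984770902183611232881? YES
  n = 574: C(574, 10) = 988824035203816502691; 988824035203816502691 < 984770902183611232881? NO
  n = 575: C(575, 10) = 1006325345561406175305; 1006325345561406175305 < 984770902183611232881? NO
  n = 576: C(576, 10) = 1024104945306307344480; 1024104945306307344480 < 984770902183611232881? NO
The largest n with C(n, 10) < 984770902183611232881 is n = 573 (where E[X] = 35985079097622435638/36472996377170786403 ≈ 0.9866). Hence R_3(10) > 573, i.e. R_3(10) ≥ 574.

Largest n = 573; hence R_3(10) > 573.


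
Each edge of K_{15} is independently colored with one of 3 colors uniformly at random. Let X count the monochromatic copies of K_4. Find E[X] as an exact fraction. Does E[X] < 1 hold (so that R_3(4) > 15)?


E[X] = C(15, 4) · 3^{1 − 6} = 1365 · 3^{−5} = 1365/243.
As a reduced fraction: E[X] = 455/81 ≈ 5.6172840.
Is E[X] < 1? NO.
Since E[X] ≥ 1, the first-moment bound is inconclusive at n = 15; it does NOT by itself certify R_3(4) > 15.

E[X] = 455/81 ≈ 5.6172840; E[X] ≥ 1; first-moment method inconclusive here.


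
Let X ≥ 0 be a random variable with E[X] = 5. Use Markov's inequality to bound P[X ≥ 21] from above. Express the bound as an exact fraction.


μ = E[X] = 5, a = 21.
Markov: P[X ≥ 21] ≤ μ/a = (5)/21 = 5/21.
Numerically: ≈ 0.238.
(Since a = 21 > μ = 5.000, the bound 5/21 is < 1 and informative.)

P[X ≥ 21] ≤ 5/21 ≈ 0.238.


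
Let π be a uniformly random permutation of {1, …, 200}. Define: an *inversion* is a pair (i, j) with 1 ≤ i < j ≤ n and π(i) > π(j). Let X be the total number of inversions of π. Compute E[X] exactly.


Write X = Σ X_I over the C(200, 2) = 19900 pairs i < j, with X_I the indicator of one inversion.
There are 19900 indicators.
For each fixed pair i < j, the values π(i) and π(j) are two distinct elements of {1, …, 200} in uniformly random order; by symmetry P[π(i) > π(j)] = 1/2.
By linearity: E[X] = 19900 · (1/2) = C(200, 2) · (1/2) = 19900/2 = 9950 ≈ 9950.00000.

E[X] = 9950 = 9950.00000.


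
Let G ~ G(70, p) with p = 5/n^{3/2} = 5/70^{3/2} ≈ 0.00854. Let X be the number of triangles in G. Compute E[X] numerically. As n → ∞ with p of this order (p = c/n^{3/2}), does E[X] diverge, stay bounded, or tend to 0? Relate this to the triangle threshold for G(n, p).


Number of potential triangles: C(70, 3) = 54740.
Each occurs with probability p³ ≈ (0.00854)³ ≈ 6.22256e-07.
By linearity: E[X] = C(70, 3)·p³ ≈ 54740 · 6.22256e-07 ≈ 0.034.
Since α = 3/2 > 1, p = c/n^{3/2} = o(1/n) is below the triangle threshold p ~ 1/n. Asymptotically E[X] ~ (c³/6)·n^{3(1−α)} = (5³/6)·n^{-1.5} → 0, so by Markov's inequality G has no triangles w.h.p.

E[X] ≈ 0.034; in regime p = Θ(1/n^{3/2}) E[X] tends to 0 (below the triangle threshold p ~ 1/n).


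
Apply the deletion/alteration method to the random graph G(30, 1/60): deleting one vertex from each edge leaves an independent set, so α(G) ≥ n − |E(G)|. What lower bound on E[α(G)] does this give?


E[|E(G)|] = C(30, 2)·p = 435 · (1/60) = 29/4.
E[α(G)] ≥ n − E[|E(G)|] = 30 − 29/4 = 91/4.
Numerically: ≈ 22.7500.
(This is only a lower bound; the true E[α(G)] may be larger.)

E[α(G)] ≥ 91/4 ≈ 22.7500.


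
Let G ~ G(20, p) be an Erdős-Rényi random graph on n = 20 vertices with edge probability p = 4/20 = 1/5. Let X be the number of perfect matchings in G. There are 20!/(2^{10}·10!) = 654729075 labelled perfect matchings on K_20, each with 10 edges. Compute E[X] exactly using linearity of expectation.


K_20 has 20!/(2^{10}·10!) = 654729075 labelled perfect matchings.
For each such perfect matching H, let X_H = 1 if all 10 edges of H are present in G. Then P[X_H = 1] = p^{10} = (1/5)^{10} = 1/9765625.
Summing the indicators: E[X] = Σ_H E[X_H] = 654729075 · p^{10} = 654729075 · 1/9765625 = 26189163/390625.
Numerically: E[X] ≈ 67.044.

E[X] = 654729075 · (1/5)^{10} = 26189163/390625 ≈ 67.044.


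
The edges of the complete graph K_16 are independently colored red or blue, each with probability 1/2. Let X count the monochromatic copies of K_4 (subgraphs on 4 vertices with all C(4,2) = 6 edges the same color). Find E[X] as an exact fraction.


Let X = Σ_S X_S over the C(16, 4) = 1820 subsets S of size 4, where X_S = 1 if the K_4 on S is monochromatic.
For a fixed S, the K_4 on S has C(4, 2) = 6 edges. P[all 6 edges red] = (1/2)^6, and likewise for blue, so P[monochromatic] = 2·(1/2)^6 = 2^{1 − 6} = 1/32.
Summing: E[X] = C(16, 4) · 2^{1 − 6} = 1820 · 1/32 = 455/8.
Numerically: E[X] ≈ 56.87500.

E[X] = C(16,4)·2^(1−C(4,2)) = 455/8 ≈ 56.87500.


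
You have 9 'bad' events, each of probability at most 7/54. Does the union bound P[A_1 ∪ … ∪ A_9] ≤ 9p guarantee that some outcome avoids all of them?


Union bound: P[∪_{i=1}^{9} A_i] ≤ Σ_i P[A_i] ≤ 9·p = 9·(7/54) = 7/6.
Numerically: 7/6 ≈ 1.16667.
Is 7/6 < 1? NO.
Since the bound 7/6 is ≥ 1, the union bound is uninformative here; it does NOT by itself certify existence.

9·p = 7/6 ≈ 1.16667; existence NOT certified by the union bound.


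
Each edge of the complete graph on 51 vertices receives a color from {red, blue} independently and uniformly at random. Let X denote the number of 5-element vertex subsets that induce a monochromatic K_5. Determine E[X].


Let X = Σ_S X_S over the C(51, 5) = 2349060 subsets S of size 5, where X_S = 1 if the K_5 on S is monochromatic.
For a fixed S, the K_5 on S has C(5, 2) = 10 edges. P[all 10 edges red] = (1/2)^10, and likewise for blue, so P[monochromatic] = 2·(1/2)^10 = 2^{1 − 10} = 1/512.
By linearity: E[X] = C(51, 5) · 2^{1 − 10} = 2349060 · 1/512 = 587265/128.
Numerically: E[X] ≈ 4588.00781.

E[X] = C(51,5)·2^(1−C(5,2)) = 587265/128 ≈ 4588.00781.


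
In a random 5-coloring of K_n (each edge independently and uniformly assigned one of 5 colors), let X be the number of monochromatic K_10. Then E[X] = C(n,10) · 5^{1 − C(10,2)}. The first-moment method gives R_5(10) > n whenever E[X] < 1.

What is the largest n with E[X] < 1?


We need C(n, 10) · 5^{1 − 45} < 1, i.e. C(n, 10) < 5^{45 − 1} = 5684341886080801486968994140625.
Check values of n near the boundary:
  n = 5390: C(5390, 10) = 5655833965919099070255434039753; 5655833965919099070255434039753 < 5684341886080801486968994140625? YES
  n = 5391: C(5391, 10) = 5666344714787188828795213697883; 5666344714787188828795213697883 < 5684341886080801486968994140625? YES
  n = 5392: C(5392, 10) = 5676873040158402483252283957448; 5676873040158402483252283957448 < 5684341886080801486968994140625? YES
  n = 5393: C(5393, 10) = 5687418968154238267170642278008; 5687418968154238267170642278008 < 5684341886080801486968994140625? NO
The largest n with C(n, 10) < 5684341886080801486968994140625 is n = 5392 (where E[X] = 5676873040158402483252283957448/5684341886080801486968994140625 ≈ 0.999). Hence R_5(10) > 5392, i.e. R_5(10) ≥ 5393.

Largest n = 5392; hence R_5(10) > 5392.


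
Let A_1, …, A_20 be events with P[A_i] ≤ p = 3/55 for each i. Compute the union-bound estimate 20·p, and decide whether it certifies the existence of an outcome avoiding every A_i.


Union bound: P[∪_{i=1}^{20} A_i] ≤ Σ_i P[A_i] ≤ 20·p = 20·(3/55) = 12/11.
Numerically: 12/11 ≈ 1.0909091.
Is 12/11 < 1? NO.
Since the bound 12/11 is ≥ 1, the union bound is uninformative here; it does NOT by itself certify existence.

20·p = 12/11 ≈ 1.0909091; existence NOT certified by the union bound.


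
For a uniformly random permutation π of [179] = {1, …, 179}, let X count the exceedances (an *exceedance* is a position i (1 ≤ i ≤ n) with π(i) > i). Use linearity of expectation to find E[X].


Write X = Σ_{i=1}^{179} X_i, where X_i = 1_{π(i) > i}.
For each fixed i, π(i) is uniform over {1, …, 179} (marginal of a uniform permutation), so P[π(i) > i] = (n − i)/n. Summing: Σ_{i=1}^{179} (n − i)/n = (0 + 1 + … + 178)/179 = 179(179 − 1)/(2·179) = (179 − 1)/2.
Hence E[X] = Σ_{i=1}^{179} (179 − i)/179 = 89 ≈ 89.000.

E[X] = 89 = 89.000.


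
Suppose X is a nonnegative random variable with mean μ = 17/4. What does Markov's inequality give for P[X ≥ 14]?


μ = E[X] = 17/4, a = 14.
Markov: P[X ≥ 14] ≤ μ/a = (17/4)/14 = 17/56.
Numerically: ≈ 0.303571.
(Since a = 14 > μ = 4.250000, the bound 17/56 is < 1 and informative.)

P[X ≥ 14] ≤ 17/56 ≈ 0.303571.


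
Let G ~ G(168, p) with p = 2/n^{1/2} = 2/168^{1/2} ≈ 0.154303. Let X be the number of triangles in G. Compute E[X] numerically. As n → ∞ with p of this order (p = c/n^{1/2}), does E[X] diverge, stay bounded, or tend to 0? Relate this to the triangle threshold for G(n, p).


Number of potential triangles: C(168, 3) = 776216.
Each occurs with probability p³ ≈ (0.154303)³ ≈ 3.67388928e-03.
By linearity: E[X] = C(168, 3)·p³ ≈ 776216 · 3.67388928e-03 ≈ 2851.731645.
Since α = 1/2 < 1, p = c/n^{1/2} ≫ 1/n is above the triangle threshold p ~ 1/n. Asymptotically E[X] ~ (c³/6)·n^{3(1−α)} = (2³/6)·n^{1.5} → ∞; triangles are abundant w.h.p.

E[X] ≈ 2851.731645; in regime p = Θ(1/n^{1/2}) E[X] diverges (above the triangle threshold p ~ 1/n).


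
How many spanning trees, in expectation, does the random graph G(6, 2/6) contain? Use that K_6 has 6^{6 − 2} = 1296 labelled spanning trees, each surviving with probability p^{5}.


K_6 has 6^{6 − 2} = 1296 labelled spanning trees.
For each such spanning tree H, let X_H = 1 if all 5 edges of H are present in G. Then P[X_H = 1] = p^{5} = (1/3)^{5} = 1/243.
By linearity of expectation: E[X] = Σ_H E[X_H] = 1296 · p^{5} = 1296 · 1/243 = 16/3.
Numerically: E[X] ≈ 5.33.

E[X] = 1296 · (1/3)^{5} = 16/3 ≈ 5.33.


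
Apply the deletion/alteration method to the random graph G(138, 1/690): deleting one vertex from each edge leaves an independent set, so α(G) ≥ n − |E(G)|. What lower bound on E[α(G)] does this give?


E[|E(G)|] = C(138, 2)·p = 9453 · (1/690) = 137/10.
E[α(G)] ≥ n − E[|E(G)|] = 138 − 137/10 = 1243/10.
Numerically: ≈ 124.300000.
(This is only a lower bound; the true E[α(G)] may be larger.)

E[α(G)] ≥ 1243/10 ≈ 124.300000.


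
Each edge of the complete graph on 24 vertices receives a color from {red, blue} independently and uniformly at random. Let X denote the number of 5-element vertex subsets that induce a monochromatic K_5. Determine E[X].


Let X = Σ_S X_S over the C(24, 5) = 42504 subsets S of size 5, where X_S = 1 if the K_5 on S is monochromatic.
For a fixed S, the K_5 on S has C(5, 2) = 10 edges. P[all 10 edges red] = (1/2)^10, and likewise for blue, so P[monochromatic] = 2·(1/2)^10 = 2^{1 − 10} = 1/512.
By linearity of expectation: E[X] = C(24, 5) · 2^{1 − 10} = 42504 · 1/512 = 5313/64.
Numerically: E[X] ≈ 83.01562.

E[X] = C(24,5)·2^(1−C(5,2)) = 5313/64 ≈ 83.01562.


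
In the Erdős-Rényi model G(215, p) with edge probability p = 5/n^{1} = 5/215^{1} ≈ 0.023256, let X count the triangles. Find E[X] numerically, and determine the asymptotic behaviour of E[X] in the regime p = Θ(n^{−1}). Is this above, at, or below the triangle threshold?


Number of potential triangles: C(215, 3) = 1633355.
Each occurs with probability p³ ≈ (0.023256)³ ≈ 1.2577509e-05.
By linearity: E[X] = C(215, 3)·p³ ≈ 1633355 · 1.2577509e-05 ≈ 20.54354.
Here α = 1, so p = 5/n is exactly at the triangle threshold p ~ 1/n. Asymptotically E[X] → c³/6 = 5³/6 = 125/6 ≈ 20.83333, a bounded constant. In this regime the triangle count is asymptotically Poisson(c³/6).

E[X] ≈ 20.54354; in regime p = Θ(1/n^{1}) E[X] stays bounded (at the triangle threshold p ~ 1/n).


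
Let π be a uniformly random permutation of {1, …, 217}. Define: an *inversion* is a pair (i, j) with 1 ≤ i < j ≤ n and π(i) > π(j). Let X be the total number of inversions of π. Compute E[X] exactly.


Write X = Σ X_I over the C(217, 2) = 23436 pairs i < j, with X_I the indicator of one inversion.
There are 23436 indicators.
For each fixed pair i < j, the values π(i) and π(j) are two distinct elements of {1, …, 217} in uniformly random order; by symmetry P[π(i) > π(j)] = 1/2.
By linearity: E[X] = 23436 · (1/2) = C(217, 2) · (1/2) = 23436/2 = 11718 ≈ 11718.0000.

E[X] = 11718 = 11718.0000.


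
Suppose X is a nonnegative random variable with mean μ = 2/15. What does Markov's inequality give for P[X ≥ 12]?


μ = E[X] = 2/15, a = 12.
Markov: P[X ≥ 12] ≤ μ/a = (2/15)/12 = 1/90.
Numerically: ≈ 0.011111.
(Since a = 12 > μ = 0.133333, the bound 1/90 is < 1 and informative.)

P[X ≥ 12] ≤ 1/90 ≈ 0.011111.


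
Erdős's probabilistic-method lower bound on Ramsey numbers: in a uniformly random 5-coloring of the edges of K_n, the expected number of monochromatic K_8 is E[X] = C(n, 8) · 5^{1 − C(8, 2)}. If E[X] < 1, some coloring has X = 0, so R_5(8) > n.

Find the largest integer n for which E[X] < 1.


We need C(n, 8) · 5^{1 − 28} < 1, i.e. C(n, 8) < 5^{28 − 1} = 7450580596923828125.
Check values of n near the boundary:
  n = 860: C(860, 8) = 7182671140665308145; 7182671140665308145 < 7450580596923828125? YES
  n = 861: C(861, 8) = 7250034996615275865; 7250034996615275865 < 7450580596923828125? YES
  n = 862: C(862, 8) = 7317951015318931845; 7317951015318931845 < 7450580596923828125? YES
  n = 863: C(863, 8) = 7386423071602617757; 7386423071602617757 < 7450580596923828125? YES
  n = 864: C(864, 8) = 7455455062926006708; 7455455062926006708 < 7450580596923828125? NO
The largest n with C(n, 8) < 7450580596923828125 is n = 863 (where E[X] = 7386423071602617757/7450580596923828125 ≈ 0.9914). Hence R_5(8) > 863, i.e. R_5(8) ≥ 864.

Largest n = 863; hence R_5(8) > 863.


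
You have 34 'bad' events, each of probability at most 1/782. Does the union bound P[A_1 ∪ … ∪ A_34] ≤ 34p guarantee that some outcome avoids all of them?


Union bound: P[∪_{i=1}^{34} A_i] ≤ Σ_i P[A_i] ≤ 34·p = 34·(1/782) = 1/23.
Numerically: 1/23 ≈ 0.0435.
Is 1/23 < 1? YES.
Since P[∪ A_i] ≤ 1/23 < 1, the complement has P[∩ A_i^c] ≥ 1 − 1/23 = 22/23 > 0, so some outcome avoids every A_i.

34·p = 1/23 ≈ 0.0435; existence CERTIFIED by the union bound.


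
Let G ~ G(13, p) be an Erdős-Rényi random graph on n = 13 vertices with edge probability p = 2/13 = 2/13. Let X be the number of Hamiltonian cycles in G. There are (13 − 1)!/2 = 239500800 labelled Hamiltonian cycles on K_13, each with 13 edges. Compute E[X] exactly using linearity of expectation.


K_13 has (13 − 1)!/2 = 239500800 labelled Hamiltonian cycles.
For each such Hamiltonian cycle H, let X_H = 1 if all 13 edges of H are present in G. Then P[X_H = 1] = p^{13} = (2/13)^{13} = 8192/302875106592253.
By linearity: E[X] = Σ_H E[X_H] = 239500800 · p^{13} = 239500800 · 8192/302875106592253 = 1961990553600/302875106592253.
Numerically: E[X] ≈ 0.0064779.

E[X] = 239500800 · (2/13)^{13} = 1961990553600/302875106592253 ≈ 0.0064779.


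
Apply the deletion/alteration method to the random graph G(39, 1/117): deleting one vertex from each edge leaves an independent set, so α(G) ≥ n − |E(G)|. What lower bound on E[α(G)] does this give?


E[|E(G)|] = C(39, 2)·p = 741 · (1/117) = 19/3.
E[α(G)] ≥ n − E[|E(G)|] = 39 − 19/3 = 98/3.
Numerically: ≈ 32.666667.
(This is only a lower bound; the true E[α(G)] may be larger.)

E[α(G)] ≥ 98/3 ≈ 32.666667.


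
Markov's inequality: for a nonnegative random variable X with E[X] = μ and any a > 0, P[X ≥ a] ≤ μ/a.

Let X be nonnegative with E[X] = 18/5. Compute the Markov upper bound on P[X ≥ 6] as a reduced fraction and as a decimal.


μ = E[X] = 18/5, a = 6.
Markov: P[X ≥ 6] ≤ μ/a = (18/5)/6 = 3/5.
Numerically: ≈ 0.600.
(Since a = 6 > μ = 3.600, the bound 3/5 is < 1 and informative.)

P[X ≥ 6] ≤ 3/5 ≈ 0.600.


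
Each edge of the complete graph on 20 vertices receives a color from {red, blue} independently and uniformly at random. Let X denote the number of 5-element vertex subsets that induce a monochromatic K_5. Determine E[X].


Let X = Σ_S X_S over the C(20, 5) = 15504 subsets S of size 5, where X_S = 1 if the K_5 on S is monochromatic.
For a fixed S, the K_5 on S has C(5, 2) = 10 edges. P[all 10 edges red] = (1/2)^10, and likewise for blue, so P[monochromatic] = 2·(1/2)^10 = 2^{1 − 10} = 1/512.
By linearity: E[X] = C(20, 5) · 2^{1 − 10} = 15504 · 1/512 = 969/32.
Numerically: E[X] ≈ 30.281250.

E[X] = C(20,5)·2^(1−C(5,2)) = 969/32 ≈ 30.281250.


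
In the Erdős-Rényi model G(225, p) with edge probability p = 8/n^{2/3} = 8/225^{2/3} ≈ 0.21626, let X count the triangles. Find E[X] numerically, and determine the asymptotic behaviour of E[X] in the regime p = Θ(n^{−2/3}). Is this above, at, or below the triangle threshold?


Number of potential triangles: C(225, 3) = 1873200.
Each occurs with probability p³ ≈ (0.21626)³ ≈ 1.0113580e-02.
By linearity: E[X] = C(225, 3)·p³ ≈ 1873200 · 1.0113580e-02 ≈ 18944.75852.
Since α = 2/3 < 1, p = c/n^{2/3} ≫ 1/n is above the triangle threshold p ~ 1/n. Asymptotically E[X] ~ (c³/6)·n^{3(1−α)} = (8³/6)·n^{1} → ∞; triangles are abundant w.h.p.

E[X] ≈ 18944.75852; in regime p = Θ(1/n^{2/3}) E[X] diverges (above the triangle threshold p ~ 1/n).


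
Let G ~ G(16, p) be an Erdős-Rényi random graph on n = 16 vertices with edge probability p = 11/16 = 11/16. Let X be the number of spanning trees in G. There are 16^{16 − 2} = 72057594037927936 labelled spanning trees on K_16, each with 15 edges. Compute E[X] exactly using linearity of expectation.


K_16 has 16^{16 − 2} = 72057594037927936 labelled spanning trees.
For each such spanning tree H, let X_H = 1 if all 15 edges of H are present in G. Then P[X_H = 1] = p^{15} = (11/16)^{15} = 4177248169415651/1152921504606846976.
By linearity: E[X] = Σ_H E[X_H] = 72057594037927936 · p^{15} = 72057594037927936 · 4177248169415651/1152921504606846976 = 4177248169415651/16.
Numerically: E[X] ≈ 2.61e+14.

E[X] = 72057594037927936 · (11/16)^{15} = 4177248169415651/16 ≈ 2.61e+14.


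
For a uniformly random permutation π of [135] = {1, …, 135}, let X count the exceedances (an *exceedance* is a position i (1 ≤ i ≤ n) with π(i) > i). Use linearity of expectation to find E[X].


Write X = Σ_{i=1}^{135} X_i, where X_i = 1_{π(i) > i}.
For each fixed i, π(i) is uniform over {1, …, 135} (marginal of a uniform permutation), so P[π(i) > i] = (n − i)/n. Summing: Σ_{i=1}^{135} (n − i)/n = (0 + 1 + … + 134)/135 = 135(135 − 1)/(2·135) = (135 − 1)/2.
Hence E[X] = Σ_{i=1}^{135} (135 − i)/135 = 67 ≈ 67.0000.

E[X] = 67 = 67.0000.


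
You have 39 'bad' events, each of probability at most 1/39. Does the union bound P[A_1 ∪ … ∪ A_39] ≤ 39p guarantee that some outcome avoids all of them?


Union bound: P[∪_{i=1}^{39} A_i] ≤ Σ_i P[A_i] ≤ 39·p = 39·(1/39) = 1.
Numerically: 1 ≈ 1.000000.
Is 1 < 1? NO.
Since the bound 1 is ≥ 1, the union bound is uninformative here; it does NOT by itself certify existence.

39·p = 1 ≈ 1.000000; existence NOT certified by the union bound.


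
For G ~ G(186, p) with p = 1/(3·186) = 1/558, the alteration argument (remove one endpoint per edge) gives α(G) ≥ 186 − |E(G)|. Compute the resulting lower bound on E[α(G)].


E[|E(G)|] = C(186, 2)·p = 17205 · (1/558) = 185/6.
E[α(G)] ≥ n − E[|E(G)|] = 186 − 185/6 = 931/6.
Numerically: ≈ 155.166667.
(This is only a lower bound; the true E[α(G)] may be larger.)

E[α(G)] ≥ 931/6 ≈ 155.166667.


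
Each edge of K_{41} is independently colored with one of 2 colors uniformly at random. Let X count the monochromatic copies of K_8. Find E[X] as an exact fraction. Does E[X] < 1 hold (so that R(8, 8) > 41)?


E[X] = C(41, 8) · 2^{1 − 28} = 95548245 · 2^{−27} = 95548245/134217728.
As a reduced fraction: E[X] = 95548245/134217728 ≈ 0.7119.
Is E[X] < 1? YES.
Since E[X] < 1, there exists a 2-coloring of K_{41} with no monochromatic K_8; hence R(8, 8) > 41.

E[X] = 95548245/134217728 ≈ 0.7119; E[X] < 1, so R(8, 8) > 41.


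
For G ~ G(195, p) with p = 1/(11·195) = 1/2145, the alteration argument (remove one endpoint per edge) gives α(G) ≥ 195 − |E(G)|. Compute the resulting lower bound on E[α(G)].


E[|E(G)|] = C(195, 2)·p = 18915 · (1/2145) = 97/11.
E[α(G)] ≥ n − E[|E(G)|] = 195 − 97/11 = 2048/11.
Numerically: ≈ 186.18182.
(This is only a lower bound; the true E[α(G)] may be larger.)

E[α(G)] ≥ 2048/11 ≈ 186.18182.


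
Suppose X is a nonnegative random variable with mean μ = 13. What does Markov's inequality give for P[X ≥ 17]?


μ = E[X] = 13, a = 17.
Markov: P[X ≥ 17] ≤ μ/a = (13)/17 = 13/17.
Numerically: ≈ 0.7647.
(Since a = 17 > μ = 13.0000, the bound 13/17 is < 1 and informative.)

P[X ≥ 17] ≤ 13/17 ≈ 0.7647.


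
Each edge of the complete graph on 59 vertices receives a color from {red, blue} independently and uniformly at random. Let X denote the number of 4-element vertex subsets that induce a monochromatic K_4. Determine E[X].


Let X = Σ_S X_S over the C(59, 4) = 455126 subsets S of size 4, where X_S = 1 if the K_4 on S is monochromatic.
For a fixed S, the K_4 on S has C(4, 2) = 6 edges. P[all 6 edges red] = (1/2)^6, and likewise for blue, so P[monochromatic] = 2·(1/2)^6 = 2^{1 − 6} = 1/32.
By linearity of expectation: E[X] = C(59, 4) · 2^{1 − 6} = 455126 · 1/32 = 227563/16.
Numerically: E[X] ≈ 14222.687500.

E[X] = C(59,4)·2^(1−C(4,2)) = 227563/16 ≈ 14222.687500.


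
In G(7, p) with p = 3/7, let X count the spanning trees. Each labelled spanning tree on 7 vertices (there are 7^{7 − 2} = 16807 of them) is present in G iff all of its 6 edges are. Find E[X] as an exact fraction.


K_7 has 7^{7 − 2} = 16807 labelled spanning trees.
For each such spanning tree H, let X_H = 1 if all 6 edges of H are present in G. Then P[X_H = 1] = p^{6} = (3/7)^{6} = 729/117649.
By linearity of expectation: E[X] = Σ_H E[X_H] = 16807 · p^{6} = 16807 · 729/117649 = 729/7.
Numerically: E[X] ≈ 104.1.

E[X] = 16807 · (3/7)^{6} = 729/7 ≈ 104.1.


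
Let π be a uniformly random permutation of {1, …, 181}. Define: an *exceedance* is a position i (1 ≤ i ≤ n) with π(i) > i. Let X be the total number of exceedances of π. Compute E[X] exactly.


Write X = Σ_{i=1}^{181} X_i, where X_i = 1_{π(i) > i}.
For each fixed i, π(i) is uniform over {1, …, 181} (marginal of a uniform permutation), so P[π(i) > i] = (n − i)/n. Summing: Σ_{i=1}^{181} (n − i)/n = (0 + 1 + … + 180)/181 = 181(181 − 1)/(2·181) = (181 − 1)/2.
Hence E[X] = Σ_{i=1}^{181} (181 − i)/181 = 90 ≈ 90.0000.

E[X] = 90 = 90.0000.


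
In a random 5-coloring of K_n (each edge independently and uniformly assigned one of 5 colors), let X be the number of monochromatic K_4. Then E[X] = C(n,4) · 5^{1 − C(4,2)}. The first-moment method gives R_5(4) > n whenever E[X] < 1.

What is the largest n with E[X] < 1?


We need C(n, 4) · 5^{1 − 6} < 1, i.e. C(n, 4) < 5^{6 − 1} = 3125.
Check values of n near the boundary:
  n = 12: C(12, 4) = 495; 495 < 3125? YES
  n = 13: C(13, 4) = 715; 715 < 3125? YES
  n = 14: C(14, 4) = 1001; 1001 < 3125? YES
  n = 15: C(15, 4) = 1365; 1365 < 3125? YES
  n = 16: C(16, 4) = 1820; 1820 < 3125? YES
  n = 17: C(17, 4) = 2380; 2380 < 3125? YES
  n = 18: C(18, 4) = 3060; 3060 < 3125? YES
  n = 19: C(19, 4) = 3876; 3876 < 3125? NO
The largest n with C(n, 4) < 3125 is n = 18 (where E[X] = 612/625 ≈ 0.9792). Hence R_5(4) > 18, i.e. R_5(4) ≥ 19.

Largest n = 18; hence R_5(4) > 18.


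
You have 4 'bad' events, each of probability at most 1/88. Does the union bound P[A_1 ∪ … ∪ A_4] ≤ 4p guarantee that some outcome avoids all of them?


Union bound: P[∪_{i=1}^{4} A_i] ≤ Σ_i P[A_i] ≤ 4·p = 4·(1/88) = 1/22.
Numerically: 1/22 ≈ 0.04545.
Is 1/22 < 1? YES.
Since P[∪ A_i] ≤ 1/22 < 1, the complement has P[∩ A_i^c] ≥ 1 − 1/22 = 21/22 > 0, so some outcome avoids every A_i.

4·p = 1/22 ≈ 0.04545; existence CERTIFIED by the union bound.


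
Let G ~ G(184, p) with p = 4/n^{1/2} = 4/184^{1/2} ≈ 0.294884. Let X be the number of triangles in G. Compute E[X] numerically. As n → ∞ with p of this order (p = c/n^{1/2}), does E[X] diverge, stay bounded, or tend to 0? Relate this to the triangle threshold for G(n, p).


Number of potential triangles: C(184, 3) = 1021384.
Each occurs with probability p³ ≈ (0.294884)³ ≈ 2.56420793e-02.
By linearity: E[X] = C(184, 3)·p³ ≈ 1021384 · 2.56420793e-02 ≈ 26190.409556.
Since α = 1/2 < 1, p = c/n^{1/2} ≫ 1/n is above the triangle threshold p ~ 1/n. Asymptotically E[X] ~ (c³/6)·n^{3(1−α)} = (4³/6)·n^{1.5} → ∞; triangles are abundant w.h.p.

E[X] ≈ 26190.409556; in regime p = Θ(1/n^{1/2}) E[X] diverges (above the triangle threshold p ~ 1/n).


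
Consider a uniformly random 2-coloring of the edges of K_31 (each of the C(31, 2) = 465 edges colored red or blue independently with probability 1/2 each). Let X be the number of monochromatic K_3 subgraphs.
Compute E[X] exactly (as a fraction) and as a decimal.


Let X = Σ_S X_S over the C(31, 3) = 4495 subsets S of size 3, where X_S = 1 if the K_3 on S is monochromatic.
For a fixed S, the K_3 on S has C(3, 2) = 3 edges. P[all 3 edges red] = (1/2)^3, and likewise for blue, so P[monochromatic] = 2·(1/2)^3 = 2^{1 − 3} = 1/4.
Summing: E[X] = C(31, 3) · 2^{1 − 3} = 4495 · 1/4 = 4495/4.
Numerically: E[X] ≈ 1123.750.

E[X] = C(31,3)·2^(1−C(3,2)) = 4495/4 ≈ 1123.750.


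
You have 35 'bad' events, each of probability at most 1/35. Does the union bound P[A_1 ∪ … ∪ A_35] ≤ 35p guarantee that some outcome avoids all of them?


Union bound: P[∪_{i=1}^{35} A_i] ≤ Σ_i P[A_i] ≤ 35·p = 35·(1/35) = 1.
Numerically: 1 ≈ 1.000.
Is 1 < 1? NO.
Since the bound 1 is ≥ 1, the union bound is uninformative here; it does NOT by itself certify existence.

35·p = 1 ≈ 1.000; existence NOT certified by the union bound.


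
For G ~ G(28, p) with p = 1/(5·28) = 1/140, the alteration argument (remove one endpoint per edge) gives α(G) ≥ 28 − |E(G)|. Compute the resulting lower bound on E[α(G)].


E[|E(G)|] = C(28, 2)·p = 378 · (1/140) = 27/10.
E[α(G)] ≥ n − E[|E(G)|] = 28 − 27/10 = 253/10.
Numerically: ≈ 25.30000.
(This is only a lower bound; the true E[α(G)] may be larger.)

E[α(G)] ≥ 253/10 ≈ 25.30000.


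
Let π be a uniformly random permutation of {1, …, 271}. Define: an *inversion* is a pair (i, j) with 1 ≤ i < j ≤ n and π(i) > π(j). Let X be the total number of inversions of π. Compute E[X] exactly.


Write X = Σ X_I over the C(271, 2) = 36585 pairs i < j, with X_I the indicator of one inversion.
There are 36585 indicators.
For each fixed pair i < j, the values π(i) and π(j) are two distinct elements of {1, …, 271} in uniformly random order; by symmetry P[π(i) > π(j)] = 1/2.
By linearity: E[X] = 36585 · (1/2) = C(271, 2) · (1/2) = 36585/2 = 36585/2 ≈ 18292.50000.

E[X] = 36585/2 = 18292.50000.


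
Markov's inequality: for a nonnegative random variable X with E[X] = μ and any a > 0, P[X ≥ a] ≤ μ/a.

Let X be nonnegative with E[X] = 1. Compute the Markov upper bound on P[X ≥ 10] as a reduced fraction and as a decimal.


μ = E[X] = 1, a = 10.
Markov: P[X ≥ 10] ≤ μ/a = (1)/10 = 1/10.
Numerically: ≈ 0.100000.
(Since a = 10 > μ = 1.000000, the bound 1/10 is < 1 and informative.)

P[X ≥ 10] ≤ 1/10 ≈ 0.100000.


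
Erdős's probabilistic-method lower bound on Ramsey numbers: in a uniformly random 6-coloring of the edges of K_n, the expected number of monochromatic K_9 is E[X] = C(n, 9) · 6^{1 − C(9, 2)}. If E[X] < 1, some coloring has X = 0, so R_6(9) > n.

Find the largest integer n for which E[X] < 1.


We need C(n, 9) · 6^{1 − 36} < 1, i.e. C(n, 9) < 6^{36 − 1} = 1719070799748422591028658176.
Check values of n near the boundary:
  n = 4402: C(4402, 9) = 1696419745356657449393393700; 1696419745356657449393393700 < 1719070799748422591028658176? YES
  n = 4403: C(4403, 9) = 1699894433046281918452233150; 1699894433046281918452233150 < 1719070799748422591028658176? YES
  n = 4404: C(4404, 9) = 1703375445537161676647015880; 1703375445537161676647015880 < 1719070799748422591028658176? YES
  n = 4405: C(4405, 9) = 1706862792900636302463627150; 1706862792900636302463627150 < 1719070799748422591028658176? YES
  n = 4406: C(4406, 9) = 1710356485221788389505285700; 1710356485221788389505285700 < 1719070799748422591028658176? YES
  n = 4407: C(4407, 9) = 1713856532599459170657070050; 1713856532599459170657070050 < 1719070799748422591028658176? YES
  n = 4408: C(4408, 9) = 1717362945146264156457459600; 1717362945146264156457459600 < 1719070799748422591028658176? YES
  n = 4409: C(4409, 9) = 1720875732988608787686577131; 1720875732988608787686577131 < 1719070799748422591028658176? NO
  n = 4410: C(4410, 9) = 1724394906266704102180823710; 1724394906266704102180823710 < 1719070799748422591028658176? NO
The largest n with C(n, 9) < 1719070799748422591028658176 is n = 4408 (where E[X] = 35778394690547169926197075/35813974994758803979763712 ≈ 0.999007). Hence R_6(9) > 4408, i.e. R_6(9) ≥ 4409.

Largest n = 4408; hence R_6(9) > 4408.


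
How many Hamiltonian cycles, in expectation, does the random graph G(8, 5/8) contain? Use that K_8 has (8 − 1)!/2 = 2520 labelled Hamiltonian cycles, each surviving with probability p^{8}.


K_8 has (8 − 1)!/2 = 2520 labelled Hamiltonian cycles.
For each such Hamiltonian cycle H, let X_H = 1 if all 8 edges of H are present in G. Then P[X_H = 1] = p^{8} = (5/8)^{8} = 390625/16777216.
By linearity of expectation: E[X] = Σ_H E[X_H] = 2520 · p^{8} = 2520 · 390625/16777216 = 123046875/2097152.
Numerically: E[X] ≈ 58.6733.

E[X] = 2520 · (5/8)^{8} = 123046875/2097152 ≈ 58.6733.


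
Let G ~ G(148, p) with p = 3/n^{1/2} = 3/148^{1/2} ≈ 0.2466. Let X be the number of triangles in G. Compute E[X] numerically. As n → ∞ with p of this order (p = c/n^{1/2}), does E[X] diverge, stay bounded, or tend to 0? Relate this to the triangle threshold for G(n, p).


Number of potential triangles: C(148, 3) = 529396.
Each occurs with probability p³ ≈ (0.2466)³ ≈ 1.499585e-02.
By linearity: E[X] = C(148, 3)·p³ ≈ 529396 · 1.499585e-02 ≈ 7938.7449.
Since α = 1/2 < 1, p = c/n^{1/2} ≫ 1/n is above the triangle threshold p ~ 1/n. Asymptotically E[X] ~ (c³/6)·n^{3(1−α)} = (3³/6)·n^{1.5} → ∞; triangles are abundant w.h.p.

E[X] ≈ 7938.7449; in regime p = Θ(1/n^{1/2}) E[X] diverges (above the triangle threshold p ~ 1/n).


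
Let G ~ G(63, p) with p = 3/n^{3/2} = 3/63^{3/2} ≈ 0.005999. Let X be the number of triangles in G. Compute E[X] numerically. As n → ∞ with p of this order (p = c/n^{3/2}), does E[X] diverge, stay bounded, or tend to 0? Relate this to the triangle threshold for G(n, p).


Number of potential triangles: C(63, 3) = 39711.
Each occurs with probability p³ ≈ (0.005999)³ ≈ 2.159391e-07.
By linearity: E[X] = C(63, 3)·p³ ≈ 39711 · 2.159391e-07 ≈ 0.0086.
Since α = 3/2 > 1, p = c/n^{3/2} = o(1/n) is below the triangle threshold p ~ 1/n. Asymptotically E[X] ~ (c³/6)·n^{3(1−α)} = (3³/6)·n^{-1.5} → 0, so by Markov's inequality G has no triangles w.h.p.

E[X] ≈ 0.0086; in regime p = Θ(1/n^{3/2}) E[X] tends to 0 (below the triangle threshold p ~ 1/n).
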